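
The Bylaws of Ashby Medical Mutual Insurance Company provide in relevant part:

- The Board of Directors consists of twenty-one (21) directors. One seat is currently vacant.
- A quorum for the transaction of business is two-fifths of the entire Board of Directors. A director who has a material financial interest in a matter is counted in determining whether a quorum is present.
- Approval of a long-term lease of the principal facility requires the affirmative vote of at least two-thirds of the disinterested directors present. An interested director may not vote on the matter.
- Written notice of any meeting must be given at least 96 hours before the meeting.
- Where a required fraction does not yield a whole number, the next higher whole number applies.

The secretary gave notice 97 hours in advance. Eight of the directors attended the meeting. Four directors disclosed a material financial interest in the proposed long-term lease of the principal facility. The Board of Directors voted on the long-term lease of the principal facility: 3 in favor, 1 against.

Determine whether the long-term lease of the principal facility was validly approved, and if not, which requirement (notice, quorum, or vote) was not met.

Invalid — quorum requirement not satisfied.

Notice: 97 hours given; 96 required (97 ≥ 96). Satisfied.
Quorum: 8 present (interested directors count toward quorum); quorum is 9. Not satisfied.
Vote: the long-term lease of the principal facility requires two-thirds of the disinterested directors present (8 − 4 = 4). 2/3 of 4 = 2.67, rounded up to 3, so 3 affirmative votes are needed; 3 voted in favor. Satisfied. (Moot — without a quorum no business can be validly transacted.)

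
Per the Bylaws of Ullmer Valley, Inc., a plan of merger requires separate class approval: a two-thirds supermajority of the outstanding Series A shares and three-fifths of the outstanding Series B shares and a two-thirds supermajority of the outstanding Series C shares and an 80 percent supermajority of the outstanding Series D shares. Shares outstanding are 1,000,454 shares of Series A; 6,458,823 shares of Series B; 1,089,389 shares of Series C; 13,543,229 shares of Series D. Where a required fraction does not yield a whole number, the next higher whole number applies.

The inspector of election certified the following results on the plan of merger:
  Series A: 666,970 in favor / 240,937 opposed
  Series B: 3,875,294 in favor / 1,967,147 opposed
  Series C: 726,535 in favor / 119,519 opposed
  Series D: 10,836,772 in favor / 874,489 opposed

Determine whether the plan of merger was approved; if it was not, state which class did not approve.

Series A: 2/3 of 1000454 = 666969.33, rounded up to 666970; 666,970 required, 666,970 in favor — approved.
Series B: 3/5 of 6458823 = 3875293.80, rounded up to 3875294; 3,875,294 required, 3,875,294 in favor — approved.
Series C: 2/3 of 1089389 = 726259.33, rounded up to 726260; 726,260 required, 726,535 in favor — approved.
Series D: 4/5 of 13543229 = 10834583.20, rounded up to 10834584; 10,834,584 required, 10,836,772 in favor — approved.

Approved — every class gave the required vote.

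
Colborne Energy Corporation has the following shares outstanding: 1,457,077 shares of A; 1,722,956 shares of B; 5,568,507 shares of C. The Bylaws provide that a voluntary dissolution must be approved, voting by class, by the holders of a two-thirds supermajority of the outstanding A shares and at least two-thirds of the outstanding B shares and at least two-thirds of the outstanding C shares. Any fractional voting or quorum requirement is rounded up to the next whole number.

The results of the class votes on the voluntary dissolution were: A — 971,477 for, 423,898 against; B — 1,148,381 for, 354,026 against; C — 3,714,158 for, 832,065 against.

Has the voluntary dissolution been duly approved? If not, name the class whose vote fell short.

A: 2/3 of 1457077 = 971384.67, rounded up to 971385; 971,385 required, 971,477 in favor — approved.
B: 2/3 of 1722956 = 1148637.33, rounded up to 1148638; 1,148,638 required, 1,148,381 in favor — not approved.
C: 2/3 of 5568507 = 3712338; 3,712,338 required, 3,714,158 in favor — approved.

Not approved — the B shares did not give the required vote.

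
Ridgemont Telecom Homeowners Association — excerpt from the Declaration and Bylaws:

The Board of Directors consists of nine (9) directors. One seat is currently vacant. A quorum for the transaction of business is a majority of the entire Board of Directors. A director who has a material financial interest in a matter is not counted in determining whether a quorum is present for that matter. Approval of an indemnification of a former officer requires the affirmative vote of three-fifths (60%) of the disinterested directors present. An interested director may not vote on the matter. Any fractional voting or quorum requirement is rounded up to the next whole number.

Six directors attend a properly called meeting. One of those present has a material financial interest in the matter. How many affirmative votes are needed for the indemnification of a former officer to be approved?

3

The indemnification of a former officer requires three-fifths of the disinterested directors present (6 − 1 = 5).
3/5 of 5 = 3.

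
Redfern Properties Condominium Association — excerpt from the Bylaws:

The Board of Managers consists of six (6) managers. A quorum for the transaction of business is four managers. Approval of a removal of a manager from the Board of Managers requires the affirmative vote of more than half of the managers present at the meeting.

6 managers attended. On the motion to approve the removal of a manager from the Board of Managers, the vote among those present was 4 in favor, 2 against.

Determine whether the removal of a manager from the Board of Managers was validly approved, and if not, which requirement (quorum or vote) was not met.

Valid — all requirements satisfied.

Quorum: 6 present; quorum is 4. Satisfied.
Vote: the removal of a manager from the Board of Managers requires a majority of the managers present (6). A majority of 6 is 4, so 4 affirmative votes are needed; 4 voted in favor. Satisfied.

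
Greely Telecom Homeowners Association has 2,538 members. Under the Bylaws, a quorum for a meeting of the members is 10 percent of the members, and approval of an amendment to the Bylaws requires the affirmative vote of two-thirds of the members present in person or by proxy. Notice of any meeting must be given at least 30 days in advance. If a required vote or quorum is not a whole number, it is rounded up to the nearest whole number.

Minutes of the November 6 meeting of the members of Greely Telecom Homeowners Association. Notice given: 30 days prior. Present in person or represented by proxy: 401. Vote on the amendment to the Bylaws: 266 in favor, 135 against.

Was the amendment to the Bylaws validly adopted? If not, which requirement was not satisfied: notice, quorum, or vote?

Notice: 30 days given; 30 required. Satisfied.
Quorum: 10% of 2,538 = 253.80, rounded up to 254; 401 present. Satisfied.
Vote: requires two-thirds of those present (401); 2/3 of 401 = 267.33, rounded up to 268, so 268 needed; 266 in favor. Not satisfied.

Invalid — vote requirement not satisfied.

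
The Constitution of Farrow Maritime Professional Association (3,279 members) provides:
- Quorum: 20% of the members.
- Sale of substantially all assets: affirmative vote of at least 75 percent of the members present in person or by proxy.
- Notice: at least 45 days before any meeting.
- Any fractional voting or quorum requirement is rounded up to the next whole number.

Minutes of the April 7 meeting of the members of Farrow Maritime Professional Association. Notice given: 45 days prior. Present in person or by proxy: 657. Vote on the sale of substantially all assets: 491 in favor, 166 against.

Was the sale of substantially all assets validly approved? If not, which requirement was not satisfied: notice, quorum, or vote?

Notice: 45 days given; 45 required. Satisfied.
Quorum: 20% of 3,279 = 655.80, rounded up to 656; 657 present. Satisfied.
Vote: requires three-fourths of those present (657); 3/4 of 657 = 492.75, rounded up to 493, so 493 needed; 491 in favor. Not satisfied.

Invalid — vote requirement not satisfied.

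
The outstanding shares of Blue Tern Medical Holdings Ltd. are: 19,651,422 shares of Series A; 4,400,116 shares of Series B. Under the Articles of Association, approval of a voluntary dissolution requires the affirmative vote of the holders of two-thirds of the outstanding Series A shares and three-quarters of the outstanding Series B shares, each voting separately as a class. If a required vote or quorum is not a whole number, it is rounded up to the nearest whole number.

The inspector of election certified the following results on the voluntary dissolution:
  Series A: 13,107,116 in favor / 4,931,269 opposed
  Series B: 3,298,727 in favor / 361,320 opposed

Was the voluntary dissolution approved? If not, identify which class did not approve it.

Series A: 2/3 of 19651422 = 13100948; 13,100,948 required, 13,107,116 in favor — approved.
Series B: 3/4 of 4400116 = 3300087; 3,300,087 required, 3,298,727 in favor — not approved.

Not approved — the Series B shares did not give the required vote.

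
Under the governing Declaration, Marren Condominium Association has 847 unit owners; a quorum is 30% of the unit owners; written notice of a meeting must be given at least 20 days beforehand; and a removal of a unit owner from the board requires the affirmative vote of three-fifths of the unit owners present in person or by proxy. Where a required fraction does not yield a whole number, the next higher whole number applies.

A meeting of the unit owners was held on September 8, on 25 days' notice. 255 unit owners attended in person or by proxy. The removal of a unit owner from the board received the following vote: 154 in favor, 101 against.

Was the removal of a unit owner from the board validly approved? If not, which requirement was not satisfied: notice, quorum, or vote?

Valid — all requirements satisfied.

Notice: 25 days given; 20 required. Satisfied.
Quorum: 30% of 847 = 254.10, rounded up to 255; 255 present. Satisfied.
Vote: requires three-fifths of those present (255); 3/5 of 255 = 153, so 153 needed; 154 in favor. Satisfied.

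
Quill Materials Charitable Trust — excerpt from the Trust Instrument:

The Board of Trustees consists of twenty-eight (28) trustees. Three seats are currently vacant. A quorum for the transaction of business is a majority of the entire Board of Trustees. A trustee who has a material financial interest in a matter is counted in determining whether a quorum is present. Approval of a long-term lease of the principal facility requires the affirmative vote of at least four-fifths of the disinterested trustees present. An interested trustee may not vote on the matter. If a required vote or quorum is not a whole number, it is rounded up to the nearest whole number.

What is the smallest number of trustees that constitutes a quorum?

A majority of 28 is 15.

15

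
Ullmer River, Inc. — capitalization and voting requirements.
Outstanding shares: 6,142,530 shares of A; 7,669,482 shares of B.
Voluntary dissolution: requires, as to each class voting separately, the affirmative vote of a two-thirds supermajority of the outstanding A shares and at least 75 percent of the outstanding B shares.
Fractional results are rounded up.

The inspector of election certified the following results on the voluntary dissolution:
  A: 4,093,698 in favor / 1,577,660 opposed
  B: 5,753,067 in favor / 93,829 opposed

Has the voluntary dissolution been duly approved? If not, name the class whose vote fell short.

A: 2/3 of 6142530 = 4095020; 4,095,020 required, 4,093,698 in favor — not approved.
B: 3/4 of 7669482 = 5752111.50, rounded up to 5752112; 5,752,112 required, 5,753,067 in favor — approved.

Not approved — the A shares did not give the required vote.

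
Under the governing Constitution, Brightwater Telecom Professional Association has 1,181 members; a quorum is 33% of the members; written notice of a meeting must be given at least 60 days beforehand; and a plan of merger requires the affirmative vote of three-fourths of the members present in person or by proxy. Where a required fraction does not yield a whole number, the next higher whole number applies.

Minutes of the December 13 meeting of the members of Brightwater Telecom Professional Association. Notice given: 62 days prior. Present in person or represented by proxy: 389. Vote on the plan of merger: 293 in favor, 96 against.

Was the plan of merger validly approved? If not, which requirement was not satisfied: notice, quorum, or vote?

Invalid — quorum requirement not satisfied.

Notice: 62 days given; 60 required. Satisfied.
Quorum: 33% of 1,181 = 389.73, rounded up to 390; 389 present. Not satisfied.
Vote: requires three-fourths of those present (389); 3/4 of 389 = 291.75, rounded up to 292, so 292 needed; 293 in favor. Satisfied.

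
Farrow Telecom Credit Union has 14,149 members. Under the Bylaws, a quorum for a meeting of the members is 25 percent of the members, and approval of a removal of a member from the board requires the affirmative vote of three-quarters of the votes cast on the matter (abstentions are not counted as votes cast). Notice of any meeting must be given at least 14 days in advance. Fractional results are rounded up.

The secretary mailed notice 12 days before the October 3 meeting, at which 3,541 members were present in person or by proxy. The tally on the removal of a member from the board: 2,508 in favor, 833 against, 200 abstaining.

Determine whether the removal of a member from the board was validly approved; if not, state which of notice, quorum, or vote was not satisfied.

Invalid — notice requirement not satisfied.

Notice: 12 days given; 14 required. Not satisfied.
Quorum: 25% of 14,149 = 3,537.25, rounded up to 3,538; 3,541 present. Satisfied.
Vote: requires three-fourths of the votes cast (3,541 − 200 abstaining = 3,341); 3/4 of 3341 = 2505.75, rounded up to 2506, so 2,506 needed; 2,508 in favor. Satisfied.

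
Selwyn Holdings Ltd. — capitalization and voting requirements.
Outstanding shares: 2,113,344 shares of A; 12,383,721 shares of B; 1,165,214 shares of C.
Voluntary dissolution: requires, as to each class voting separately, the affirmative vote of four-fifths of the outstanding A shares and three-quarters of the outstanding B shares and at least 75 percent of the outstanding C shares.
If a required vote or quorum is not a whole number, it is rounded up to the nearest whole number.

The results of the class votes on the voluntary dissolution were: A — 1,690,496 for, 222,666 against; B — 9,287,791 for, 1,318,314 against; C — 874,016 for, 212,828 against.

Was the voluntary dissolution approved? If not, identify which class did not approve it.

A: 4/5 of 2113344 = 1690675.20, rounded up to 1690676; 1,690,676 required, 1,690,496 in favor — not approved.
B: 3/4 of 12383721 = 9287790.75, rounded up to 9287791; 9,287,791 required, 9,287,791 in favor — approved.
C: 3/4 of 1165214 = 873910.50, rounded up to 873911; 873,911 required, 874,016 in favor — approved.

Not approved — the A shares did not give the required vote.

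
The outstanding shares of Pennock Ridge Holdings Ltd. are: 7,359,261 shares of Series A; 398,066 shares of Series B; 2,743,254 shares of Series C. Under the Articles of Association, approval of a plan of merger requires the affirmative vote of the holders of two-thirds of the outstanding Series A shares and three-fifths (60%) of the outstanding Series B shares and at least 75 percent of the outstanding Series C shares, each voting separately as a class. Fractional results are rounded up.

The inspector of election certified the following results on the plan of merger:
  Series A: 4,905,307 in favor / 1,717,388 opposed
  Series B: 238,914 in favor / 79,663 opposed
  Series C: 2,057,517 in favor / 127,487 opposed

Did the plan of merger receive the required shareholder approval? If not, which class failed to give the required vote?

Not approved — the Series A shares did not give the required vote.

Series A: 2/3 of 7359261 = 4906174; 4,906,174 required, 4,905,307 in favor — not approved.
Series B: 3/5 of 398066 = 238839.60, rounded up to 238840; 238,840 required, 238,914 in favor — approved.
Series C: 3/4 of 2743254 = 2057440.50, rounded up to 2057441; 2,057,441 required, 2,057,517 in favor — approved.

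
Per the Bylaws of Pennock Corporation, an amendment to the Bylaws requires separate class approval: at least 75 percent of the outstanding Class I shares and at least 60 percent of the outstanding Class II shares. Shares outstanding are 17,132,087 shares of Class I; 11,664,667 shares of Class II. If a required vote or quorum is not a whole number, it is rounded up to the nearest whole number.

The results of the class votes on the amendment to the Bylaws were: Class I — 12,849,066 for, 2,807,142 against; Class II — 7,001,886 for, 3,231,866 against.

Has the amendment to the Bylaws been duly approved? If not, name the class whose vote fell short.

Approved — every class gave the required vote.

Class I: 3/4 of 17132087 = 12849065.25, rounded up to 12849066; 12,849,066 required, 12,849,066 in favor — approved.
Class II: 3/5 of 11664667 = 6998800.20, rounded up to 6998801; 6,998,801 required, 7,001,886 in favor — approved.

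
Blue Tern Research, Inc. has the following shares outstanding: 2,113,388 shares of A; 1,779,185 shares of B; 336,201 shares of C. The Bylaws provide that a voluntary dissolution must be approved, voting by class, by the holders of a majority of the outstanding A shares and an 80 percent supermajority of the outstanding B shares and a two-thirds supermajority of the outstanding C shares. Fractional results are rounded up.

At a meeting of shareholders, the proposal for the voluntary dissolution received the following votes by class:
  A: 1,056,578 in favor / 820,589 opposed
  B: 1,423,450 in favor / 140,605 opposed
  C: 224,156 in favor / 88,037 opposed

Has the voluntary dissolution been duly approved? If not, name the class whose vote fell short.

A: a majority of 2113388 is 1056695; 1,056,695 required, 1,056,578 in favor — not approved.
B: 4/5 of 1779185 = 1423348; 1,423,348 required, 1,423,450 in favor — approved.
C: 2/3 of 336201 = 224134; 224,134 required, 224,156 in favor — approved.

Not approved — the A shares did not give the required vote.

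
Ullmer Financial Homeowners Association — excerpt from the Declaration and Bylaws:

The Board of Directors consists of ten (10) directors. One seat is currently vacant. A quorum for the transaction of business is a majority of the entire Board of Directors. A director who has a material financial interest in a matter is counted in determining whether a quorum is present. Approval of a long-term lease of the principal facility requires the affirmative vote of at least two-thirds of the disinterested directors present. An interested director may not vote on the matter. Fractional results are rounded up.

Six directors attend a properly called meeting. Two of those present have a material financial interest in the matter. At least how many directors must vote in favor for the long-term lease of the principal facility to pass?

The long-term lease of the principal facility requires two-thirds of the disinterested directors present (6 − 2 = 4).
2/3 of 4 = 2.67, rounded up to 3.

3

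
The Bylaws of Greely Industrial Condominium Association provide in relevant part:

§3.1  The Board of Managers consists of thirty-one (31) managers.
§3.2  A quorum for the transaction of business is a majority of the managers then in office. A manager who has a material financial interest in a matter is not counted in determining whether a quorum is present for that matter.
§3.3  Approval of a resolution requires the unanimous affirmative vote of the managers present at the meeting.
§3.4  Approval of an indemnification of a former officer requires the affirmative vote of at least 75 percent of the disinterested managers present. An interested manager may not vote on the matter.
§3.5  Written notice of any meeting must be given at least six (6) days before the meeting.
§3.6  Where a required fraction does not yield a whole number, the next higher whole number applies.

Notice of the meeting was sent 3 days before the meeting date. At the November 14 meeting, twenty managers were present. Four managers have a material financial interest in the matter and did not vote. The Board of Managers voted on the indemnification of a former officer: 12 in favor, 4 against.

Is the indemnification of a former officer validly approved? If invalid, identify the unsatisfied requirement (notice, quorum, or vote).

Invalid — notice requirement not satisfied.

Notice: 3 days given; 6 required (3 < 6). Not satisfied.
Quorum: 20 present, but the 4 interested managers do not count, leaving 16. Quorum is 16. Satisfied.
Vote: the indemnification of a former officer requires three-fourths of the disinterested managers present (20 − 4 = 16). 3/4 of 16 = 12, so 12 affirmative votes are needed; 12 voted in favor. Satisfied.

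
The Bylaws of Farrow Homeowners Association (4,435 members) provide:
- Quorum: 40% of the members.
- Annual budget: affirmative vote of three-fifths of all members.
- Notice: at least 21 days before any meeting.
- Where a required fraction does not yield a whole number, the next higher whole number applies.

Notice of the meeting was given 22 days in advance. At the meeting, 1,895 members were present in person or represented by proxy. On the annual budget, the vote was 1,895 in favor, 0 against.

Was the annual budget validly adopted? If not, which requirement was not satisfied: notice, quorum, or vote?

Invalid — vote requirement not satisfied.

Notice: 22 days given; 21 required. Satisfied.
Quorum: 40% of 4,435 = 1,774; 1,895 present. Satisfied.
Vote: requires three-fifths of all members (4,435); 3/5 of 4435 = 2661, so 2,661 needed; 1,895 in favor. Not satisfied.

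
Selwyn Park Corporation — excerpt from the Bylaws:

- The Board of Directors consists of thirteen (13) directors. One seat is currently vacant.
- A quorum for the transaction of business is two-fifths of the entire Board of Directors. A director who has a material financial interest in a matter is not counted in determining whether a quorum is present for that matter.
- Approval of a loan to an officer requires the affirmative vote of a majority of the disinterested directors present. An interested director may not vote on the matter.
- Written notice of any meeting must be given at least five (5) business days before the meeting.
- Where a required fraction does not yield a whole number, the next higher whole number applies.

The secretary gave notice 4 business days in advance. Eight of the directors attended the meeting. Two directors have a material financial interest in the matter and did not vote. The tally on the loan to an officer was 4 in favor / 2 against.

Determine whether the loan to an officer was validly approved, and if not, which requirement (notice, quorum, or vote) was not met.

Notice: 4 business days given; 5 required (4 < 5). Not satisfied.
Quorum: 8 present, but the 2 interested directors do not count, leaving 6. Quorum is 6. Satisfied.
Vote: the loan to an officer requires a majority of the disinterested directors present (8 − 2 = 6). A majority of 6 is 4, so 4 affirmative votes are needed; 4 voted in favor. Satisfied.

Invalid — notice requirement not satisfied.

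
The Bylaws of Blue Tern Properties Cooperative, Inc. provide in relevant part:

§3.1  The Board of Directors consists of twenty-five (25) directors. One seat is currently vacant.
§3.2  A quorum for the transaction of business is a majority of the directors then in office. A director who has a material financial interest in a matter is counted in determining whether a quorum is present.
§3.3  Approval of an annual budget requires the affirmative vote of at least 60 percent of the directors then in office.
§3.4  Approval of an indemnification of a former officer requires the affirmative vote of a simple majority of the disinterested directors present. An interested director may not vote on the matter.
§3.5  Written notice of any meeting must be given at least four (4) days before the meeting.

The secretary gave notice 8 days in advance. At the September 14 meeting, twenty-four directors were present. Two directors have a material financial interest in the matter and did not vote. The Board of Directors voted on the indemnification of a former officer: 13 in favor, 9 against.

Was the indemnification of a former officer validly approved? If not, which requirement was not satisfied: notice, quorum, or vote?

Valid — all requirements satisfied.

Notice: 8 days given; 4 required (8 ≥ 4). Satisfied.
Quorum: 24 present (interested directors count toward quorum); quorum is 13. Satisfied.
Vote: the indemnification of a former officer requires a majority of the disinterested directors present (24 − 2 = 22). A majority of 22 is 12, so 12 affirmative votes are needed; 13 voted in favor. Satisfied.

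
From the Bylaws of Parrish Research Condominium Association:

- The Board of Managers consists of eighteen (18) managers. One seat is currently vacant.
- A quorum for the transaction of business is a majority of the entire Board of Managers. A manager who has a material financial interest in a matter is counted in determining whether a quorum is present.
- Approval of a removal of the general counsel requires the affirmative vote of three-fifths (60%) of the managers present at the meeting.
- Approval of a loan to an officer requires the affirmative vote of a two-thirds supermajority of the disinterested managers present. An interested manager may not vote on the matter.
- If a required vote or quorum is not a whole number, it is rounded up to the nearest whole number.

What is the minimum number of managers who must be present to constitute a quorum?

A majority of 18 is 10.

10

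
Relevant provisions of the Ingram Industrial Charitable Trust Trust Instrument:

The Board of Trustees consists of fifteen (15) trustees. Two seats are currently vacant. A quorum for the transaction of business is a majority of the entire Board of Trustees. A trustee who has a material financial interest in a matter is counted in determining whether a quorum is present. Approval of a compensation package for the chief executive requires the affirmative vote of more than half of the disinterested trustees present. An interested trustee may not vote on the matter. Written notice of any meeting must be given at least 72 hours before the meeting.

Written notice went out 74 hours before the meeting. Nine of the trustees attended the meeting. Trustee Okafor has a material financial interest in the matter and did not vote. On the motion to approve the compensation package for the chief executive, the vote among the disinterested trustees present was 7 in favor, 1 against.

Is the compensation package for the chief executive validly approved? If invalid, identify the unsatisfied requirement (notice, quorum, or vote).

Notice: 74 hours given; 72 required (74 ≥ 72). Satisfied.
Quorum: 9 present (interested trustees count toward quorum); quorum is 8. Satisfied.
Vote: the compensation package for the chief executive requires a majority of the disinterested trustees present (9 − 1 = 8). A majority of 8 is 5, so 5 affirmative votes are needed; 7 voted in favor. Satisfied.

Valid — all requirements satisfied.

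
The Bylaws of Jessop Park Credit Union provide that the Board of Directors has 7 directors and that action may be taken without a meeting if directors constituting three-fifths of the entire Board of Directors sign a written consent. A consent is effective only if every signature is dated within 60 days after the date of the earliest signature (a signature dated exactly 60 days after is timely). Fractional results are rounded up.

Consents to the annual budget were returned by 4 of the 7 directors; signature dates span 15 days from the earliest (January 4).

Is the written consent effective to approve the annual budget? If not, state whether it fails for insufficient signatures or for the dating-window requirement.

Not effective — insufficient signatures.

Signatures required: three-fifths of 7 — 3/5 of 7 = 4.20, rounded up to 5, so 5 needed; 4 signed. Insufficient.
Dating window: the latest signature is 15 days after the earliest; the limit is 60 days. Within the window.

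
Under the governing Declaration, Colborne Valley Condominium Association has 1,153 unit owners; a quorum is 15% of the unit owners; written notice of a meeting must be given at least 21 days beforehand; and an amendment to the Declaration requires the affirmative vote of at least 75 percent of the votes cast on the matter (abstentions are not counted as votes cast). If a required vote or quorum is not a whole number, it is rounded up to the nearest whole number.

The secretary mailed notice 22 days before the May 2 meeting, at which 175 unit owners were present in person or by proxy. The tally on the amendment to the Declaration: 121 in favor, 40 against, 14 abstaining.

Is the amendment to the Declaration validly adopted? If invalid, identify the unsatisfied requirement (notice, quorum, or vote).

Valid — all requirements satisfied.

Notice: 22 days given; 21 required. Satisfied.
Quorum: 15% of 1,153 = 172.95, rounded up to 173; 175 present. Satisfied.
Vote: requires three-fourths of the votes cast (175 − 14 abstaining = 161); 3/4 of 161 = 120.75, rounded up to 121, so 121 needed; 121 in favor. Satisfied.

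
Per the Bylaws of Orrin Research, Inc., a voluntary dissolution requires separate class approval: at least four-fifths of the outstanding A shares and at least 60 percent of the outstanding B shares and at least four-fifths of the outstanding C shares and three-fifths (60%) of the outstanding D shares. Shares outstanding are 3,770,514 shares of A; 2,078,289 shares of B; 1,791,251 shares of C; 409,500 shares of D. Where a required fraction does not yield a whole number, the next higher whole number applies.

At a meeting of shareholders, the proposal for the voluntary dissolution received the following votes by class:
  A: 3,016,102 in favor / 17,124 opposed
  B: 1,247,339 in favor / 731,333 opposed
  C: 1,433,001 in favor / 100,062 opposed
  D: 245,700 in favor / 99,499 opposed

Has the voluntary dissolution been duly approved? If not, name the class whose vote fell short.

A: 4/5 of 3770514 = 3016411.20, rounded up to 3016412; 3,016,412 required, 3,016,102 in favor — not approved.
B: 3/5 of 2078289 = 1246973.40, rounded up to 1246974; 1,246,974 required, 1,247,339 in favor — approved.
C: 4/5 of 1791251 = 1433000.80, rounded up to 1433001; 1,433,001 required, 1,433,001 in favor — approved.
D: 3/5 of 409500 = 245700; 245,700 required, 245,700 in favor — approved.

Not approved — the A shares did not give the required vote.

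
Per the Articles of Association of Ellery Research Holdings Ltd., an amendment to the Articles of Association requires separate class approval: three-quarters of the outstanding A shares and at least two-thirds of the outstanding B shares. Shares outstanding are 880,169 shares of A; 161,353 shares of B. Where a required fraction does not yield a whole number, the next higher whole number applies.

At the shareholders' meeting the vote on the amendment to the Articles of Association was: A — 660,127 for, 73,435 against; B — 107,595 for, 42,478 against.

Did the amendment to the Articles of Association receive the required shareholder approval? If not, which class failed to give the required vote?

Approved — every class gave the required vote.

A: 3/4 of 880169 = 660126.75, rounded up to 660127; 660,127 required, 660,127 in favor — approved.
B: 2/3 of 161353 = 107568.67, rounded up to 107569; 107,569 required, 107,595 in favor — approved.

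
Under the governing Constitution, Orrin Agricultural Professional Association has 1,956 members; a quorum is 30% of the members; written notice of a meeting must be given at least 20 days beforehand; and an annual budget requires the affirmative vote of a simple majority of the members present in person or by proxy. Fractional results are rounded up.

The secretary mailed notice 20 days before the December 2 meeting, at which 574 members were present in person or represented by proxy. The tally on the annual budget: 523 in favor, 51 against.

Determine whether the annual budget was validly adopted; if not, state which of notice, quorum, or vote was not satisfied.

Invalid — quorum requirement not satisfied.

Notice: 20 days given; 20 required. Satisfied.
Quorum: 30% of 1,956 = 586.80, rounded up to 587; 574 present. Not satisfied.
Vote: requires a majority of those present (574); a majority of 574 is 288, so 288 needed; 523 in favor. Satisfied.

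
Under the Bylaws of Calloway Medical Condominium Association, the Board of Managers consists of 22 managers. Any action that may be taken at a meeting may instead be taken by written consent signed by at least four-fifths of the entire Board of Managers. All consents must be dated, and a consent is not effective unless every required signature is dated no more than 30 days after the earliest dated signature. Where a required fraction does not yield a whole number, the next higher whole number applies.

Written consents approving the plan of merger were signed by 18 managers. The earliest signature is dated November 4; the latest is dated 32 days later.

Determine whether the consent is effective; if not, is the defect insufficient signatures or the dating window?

Signatures required: at least four-fifths of 22 — 4/5 of 22 = 17.60, rounded up to 18, so 18 needed; 18 signed. Sufficient.
Dating window: the latest signature is 32 days after the earliest; the limit is 30 days. Outside the window.

Not effective — dating-window requirement not satisfied.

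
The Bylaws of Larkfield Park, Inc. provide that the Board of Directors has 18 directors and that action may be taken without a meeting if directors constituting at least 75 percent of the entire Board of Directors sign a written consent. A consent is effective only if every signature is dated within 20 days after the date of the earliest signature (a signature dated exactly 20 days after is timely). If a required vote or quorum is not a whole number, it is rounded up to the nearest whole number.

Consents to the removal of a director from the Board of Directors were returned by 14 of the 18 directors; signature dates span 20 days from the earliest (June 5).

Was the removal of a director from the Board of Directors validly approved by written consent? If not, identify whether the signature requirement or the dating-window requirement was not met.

Effective — both the signature and dating-window requirements are satisfied.

Signatures required: at least 75 percent of 18 — 3/4 of 18 = 13.50, rounded up to 14, so 14 needed; 14 signed. Sufficient.
Dating window: the latest signature is 20 days after the earliest; the limit is 20 days. Within the window.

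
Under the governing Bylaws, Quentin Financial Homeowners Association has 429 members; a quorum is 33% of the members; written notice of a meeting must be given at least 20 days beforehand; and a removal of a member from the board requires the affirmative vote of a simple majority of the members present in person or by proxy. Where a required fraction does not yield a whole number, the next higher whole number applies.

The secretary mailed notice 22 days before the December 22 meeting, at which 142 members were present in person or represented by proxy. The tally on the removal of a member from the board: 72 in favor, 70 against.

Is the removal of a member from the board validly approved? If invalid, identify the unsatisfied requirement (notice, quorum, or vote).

Valid — all requirements satisfied.

Notice: 22 days given; 20 required. Satisfied.
Quorum: 33% of 429 = 141.57, rounded up to 142; 142 present. Satisfied.
Vote: requires a majority of those present (142); a majority of 142 is 72, so 72 needed; 72 in favor. Satisfied.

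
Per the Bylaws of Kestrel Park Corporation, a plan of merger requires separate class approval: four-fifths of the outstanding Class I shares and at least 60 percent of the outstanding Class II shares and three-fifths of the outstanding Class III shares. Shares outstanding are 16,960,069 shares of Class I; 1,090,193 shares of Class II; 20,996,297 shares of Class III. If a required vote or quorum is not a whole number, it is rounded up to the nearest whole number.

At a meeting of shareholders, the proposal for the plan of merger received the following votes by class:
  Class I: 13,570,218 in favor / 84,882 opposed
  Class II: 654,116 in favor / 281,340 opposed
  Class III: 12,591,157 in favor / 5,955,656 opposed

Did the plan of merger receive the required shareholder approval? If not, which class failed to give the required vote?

Class I: 4/5 of 16960069 = 13568055.20, rounded up to 13568056; 13,568,056 required, 13,570,218 in favor — approved.
Class II: 3/5 of 1090193 = 654115.80, rounded up to 654116; 654,116 required, 654,116 in favor — approved.
Class III: 3/5 of 20996297 = 12597778.20, rounded up to 12597779; 12,597,779 required, 12,591,157 in favor — not approved.

Not approved — the Class III shares did not give the required vote.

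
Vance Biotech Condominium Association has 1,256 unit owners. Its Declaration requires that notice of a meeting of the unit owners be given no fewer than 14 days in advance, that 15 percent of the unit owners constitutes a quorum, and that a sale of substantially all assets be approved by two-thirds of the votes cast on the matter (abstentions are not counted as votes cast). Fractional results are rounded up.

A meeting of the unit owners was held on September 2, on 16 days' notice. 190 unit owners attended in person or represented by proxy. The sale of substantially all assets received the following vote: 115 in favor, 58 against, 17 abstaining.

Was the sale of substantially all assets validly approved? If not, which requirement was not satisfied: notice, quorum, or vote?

Invalid — vote requirement not satisfied.

Notice: 16 days given; 14 required. Satisfied.
Quorum: 15% of 1,256 = 188.40, rounded up to 189; 190 present. Satisfied.
Vote: requires two-thirds of the votes cast (190 − 17 abstaining = 173); 2/3 of 173 = 115.33, rounded up to 116, so 116 needed; 115 in favor. Not satisfied.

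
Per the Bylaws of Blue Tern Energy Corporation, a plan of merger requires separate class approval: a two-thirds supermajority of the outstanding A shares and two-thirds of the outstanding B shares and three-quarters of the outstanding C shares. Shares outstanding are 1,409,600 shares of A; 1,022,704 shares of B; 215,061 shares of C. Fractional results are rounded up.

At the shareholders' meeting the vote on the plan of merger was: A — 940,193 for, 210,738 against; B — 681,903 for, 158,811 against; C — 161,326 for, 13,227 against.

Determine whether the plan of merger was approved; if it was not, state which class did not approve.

Approved — every class gave the required vote.

A: 2/3 of 1409600 = 939733.33, rounded up to 939734; 939,734 required, 940,193 in favor — approved.
B: 2/3 of 1022704 = 681802.67, rounded up to 681803; 681,803 required, 681,903 in favor — approved.
C: 3/4 of 215061 = 161295.75, rounded up to 161296; 161,296 required, 161,326 in favor — approved.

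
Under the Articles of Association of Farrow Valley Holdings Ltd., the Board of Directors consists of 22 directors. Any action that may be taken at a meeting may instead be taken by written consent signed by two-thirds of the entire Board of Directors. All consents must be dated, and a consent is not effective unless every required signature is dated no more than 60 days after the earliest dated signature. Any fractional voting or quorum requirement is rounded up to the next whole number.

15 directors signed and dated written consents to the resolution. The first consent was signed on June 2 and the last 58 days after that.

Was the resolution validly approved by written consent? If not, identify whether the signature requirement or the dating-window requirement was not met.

Signatures required: two-thirds of 22 — 2/3 of 22 = 14.67, rounded up to 15, so 15 needed; 15 signed. Sufficient.
Dating window: the latest signature is 58 days after the earliest; the limit is 60 days. Within the window.

Effective — both the signature and dating-window requirements are satisfied.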